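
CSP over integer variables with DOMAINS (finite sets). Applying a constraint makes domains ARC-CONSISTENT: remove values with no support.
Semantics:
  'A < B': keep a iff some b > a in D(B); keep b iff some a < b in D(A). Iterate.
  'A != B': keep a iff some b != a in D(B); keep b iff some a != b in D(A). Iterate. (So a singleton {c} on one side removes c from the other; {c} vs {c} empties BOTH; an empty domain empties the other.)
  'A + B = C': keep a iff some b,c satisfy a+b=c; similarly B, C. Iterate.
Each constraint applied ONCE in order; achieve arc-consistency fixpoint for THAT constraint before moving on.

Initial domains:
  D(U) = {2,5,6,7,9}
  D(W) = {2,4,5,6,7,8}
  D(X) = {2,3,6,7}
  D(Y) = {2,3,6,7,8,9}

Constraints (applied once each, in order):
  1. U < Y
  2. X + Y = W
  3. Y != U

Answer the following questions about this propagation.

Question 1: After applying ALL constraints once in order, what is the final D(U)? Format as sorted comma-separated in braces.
Answer: {2,5,6,7}

Derivation:
Constraint 1 (U < Y) on D(U)={2,5,6,7,9} D(Y)={2,3,6,7,8,9}: U {2,5,6,7,9}->{2,5,6,7}; Y {2,3,6,7,8,9}->{3,6,7,8,9}
Constraint 2 (X + Y = W) on D(X)={2,3,6,7} D(Y)={3,6,7,8,9} D(W)={2,4,5,6,7,8}: X {2,3,6,7}->{2,3}; Y {3,6,7,8,9}->{3,6}; W {2,4,5,6,7,8}->{5,6,8}
Constraint 3 (Y != U) on D(Y)={3,6} D(U)={2,5,6,7}: no change
So after all 3 constraints: D(U) = {2,5,6,7}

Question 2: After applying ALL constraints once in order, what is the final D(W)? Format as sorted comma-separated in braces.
Answer: {5,6,8}

Derivation:
Constraint 1 (U < Y) on D(U)={2,5,6,7,9} D(Y)={2,3,6,7,8,9}: U {2,5,6,7,9}->{2,5,6,7}; Y {2,3,6,7,8,9}->{3,6,7,8,9}
Constraint 2 (X + Y = W) on D(X)={2,3,6,7} D(Y)={3,6,7,8,9} D(W)={2,4,5,6,7,8}: X {2,3,6,7}->{2,3}; Y {3,6,7,8,9}->{3,6}; W {2,4,5,6,7,8}->{5,6,8}
Constraint 3 (Y != U) on D(Y)={3,6} D(U)={2,5,6,7}: no change
So after all 3 constraints: D(W) = {5,6,8}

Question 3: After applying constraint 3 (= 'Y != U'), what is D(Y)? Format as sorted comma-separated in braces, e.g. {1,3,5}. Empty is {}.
Constraint 1 (U < Y) on D(U)={2,5,6,7,9} D(Y)={2,3,6,7,8,9}: U {2,5,6,7,9}->{2,5,6,7}; Y {2,3,6,7,8,9}->{3,6,7,8,9}
Constraint 2 (X + Y = W) on D(X)={2,3,6,7} D(Y)={3,6,7,8,9} D(W)={2,4,5,6,7,8}: X {2,3,6,7}->{2,3}; Y {3,6,7,8,9}->{3,6}; W {2,4,5,6,7,8}->{5,6,8}
Constraint 3 (Y != U) on D(Y)={3,6} D(U)={2,5,6,7}: no change
So after constraint 3: D(Y) = {3,6}

Answer: {3,6}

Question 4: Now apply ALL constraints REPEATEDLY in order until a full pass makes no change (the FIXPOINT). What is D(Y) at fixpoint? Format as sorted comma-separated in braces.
Answer: {3,6}

Derivation:
pass 0 (initial): D(Y)={2,3,6,7,8,9}
pass 1: U {2,5,6,7,9}->{2,5,6,7}; W {2,4,5,6,7,8}->{5,6,8}; X {2,3,6,7}->{2,3}; Y {2,3,6,7,8,9}->{3,6}
pass 2: U {2,5,6,7}->{2,5}
pass 3: no change
Fixpoint after 3 passes: D(Y) = {3,6}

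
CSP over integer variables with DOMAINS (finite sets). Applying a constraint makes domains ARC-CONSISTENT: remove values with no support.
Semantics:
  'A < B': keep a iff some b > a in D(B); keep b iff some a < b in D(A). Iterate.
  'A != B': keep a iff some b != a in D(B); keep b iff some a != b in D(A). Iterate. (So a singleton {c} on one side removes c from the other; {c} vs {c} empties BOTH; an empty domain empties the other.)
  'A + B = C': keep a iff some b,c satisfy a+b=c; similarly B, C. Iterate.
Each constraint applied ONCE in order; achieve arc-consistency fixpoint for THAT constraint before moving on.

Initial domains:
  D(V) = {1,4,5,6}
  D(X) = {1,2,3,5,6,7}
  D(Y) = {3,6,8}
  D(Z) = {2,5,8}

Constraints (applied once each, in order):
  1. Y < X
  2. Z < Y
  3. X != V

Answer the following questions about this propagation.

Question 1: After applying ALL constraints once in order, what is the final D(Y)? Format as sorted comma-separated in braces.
Constraint 1 (Y < X) on D(Y)={3,6,8} D(X)={1,2,3,5,6,7}: Y {3,6,8}->{3,6}; X {1,2,3,5,6,7}->{5,6,7}
Constraint 2 (Z < Y) on D(Z)={2,5,8} D(Y)={3,6}: Z {2,5,8}->{2,5}
Constraint 3 (X != V) on D(X)={5,6,7} D(V)={1,4,5,6}: no change
So after all 3 constraints: D(Y) = {3,6}

Answer: {3,6}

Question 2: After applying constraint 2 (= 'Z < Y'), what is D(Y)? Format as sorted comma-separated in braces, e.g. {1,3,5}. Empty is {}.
Answer: {3,6}

Derivation:
Constraint 1 (Y < X) on D(Y)={3,6,8} D(X)={1,2,3,5,6,7}: Y {3,6,8}->{3,6}; X {1,2,3,5,6,7}->{5,6,7}
Constraint 2 (Z < Y) on D(Z)={2,5,8} D(Y)={3,6}: Z {2,5,8}->{2,5}
So after constraint 2: D(Y) = {3,6}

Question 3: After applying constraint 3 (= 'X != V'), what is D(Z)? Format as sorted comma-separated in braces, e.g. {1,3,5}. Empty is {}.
Answer: {2,5}

Derivation:
Constraint 1 (Y < X) on D(Y)={3,6,8} D(X)={1,2,3,5,6,7}: Y {3,6,8}->{3,6}; X {1,2,3,5,6,7}->{5,6,7}
Constraint 2 (Z < Y) on D(Z)={2,5,8} D(Y)={3,6}: Z {2,5,8}->{2,5}
Constraint 3 (X != V) on D(X)={5,6,7} D(V)={1,4,5,6}: no change
So after constraint 3: D(Z) = {2,5}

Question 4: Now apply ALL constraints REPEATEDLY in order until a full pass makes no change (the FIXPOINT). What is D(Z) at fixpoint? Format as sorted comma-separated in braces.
Answer: {2,5}

Derivation:
pass 0 (initial): D(Z)={2,5,8}
pass 1: X {1,2,3,5,6,7}->{5,6,7}; Y {3,6,8}->{3,6}; Z {2,5,8}->{2,5}
pass 2: no change
Fixpoint after 2 passes: D(Z) = {2,5}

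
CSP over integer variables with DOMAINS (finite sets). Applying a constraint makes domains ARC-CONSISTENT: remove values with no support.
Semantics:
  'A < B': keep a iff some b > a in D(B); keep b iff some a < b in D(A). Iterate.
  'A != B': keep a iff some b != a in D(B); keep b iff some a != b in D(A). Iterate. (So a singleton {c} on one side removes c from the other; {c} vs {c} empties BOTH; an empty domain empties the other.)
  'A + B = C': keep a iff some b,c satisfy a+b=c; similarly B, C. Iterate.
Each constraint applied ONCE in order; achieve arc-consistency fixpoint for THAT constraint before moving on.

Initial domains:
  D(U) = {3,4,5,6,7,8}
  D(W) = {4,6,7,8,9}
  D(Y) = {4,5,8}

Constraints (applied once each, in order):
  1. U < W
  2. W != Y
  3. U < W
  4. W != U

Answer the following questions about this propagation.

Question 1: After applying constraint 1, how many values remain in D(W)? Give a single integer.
Constraint 1 (U < W) on D(U)={3,4,5,6,7,8} D(W)={4,6,7,8,9}: no change
So after constraint 1: D(W)={4,6,7,8,9}, size = 5

Answer: 5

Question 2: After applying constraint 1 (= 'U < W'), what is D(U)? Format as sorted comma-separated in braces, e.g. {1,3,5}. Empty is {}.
Answer: {3,4,5,6,7,8}

Derivation:
Constraint 1 (U < W) on D(U)={3,4,5,6,7,8} D(W)={4,6,7,8,9}: no change
So after constraint 1: D(U) = {3,4,5,6,7,8}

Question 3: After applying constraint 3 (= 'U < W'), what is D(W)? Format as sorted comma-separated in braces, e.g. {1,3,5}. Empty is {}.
Constraint 1 (U < W) on D(U)={3,4,5,6,7,8} D(W)={4,6,7,8,9}: no change
Constraint 2 (W != Y) on D(W)={4,6,7,8,9} D(Y)={4,5,8}: no change
Constraint 3 (U < W) on D(U)={3,4,5,6,7,8} D(W)={4,6,7,8,9}: no change
So after constraint 3: D(W) = {4,6,7,8,9}

Answer: {4,6,7,8,9}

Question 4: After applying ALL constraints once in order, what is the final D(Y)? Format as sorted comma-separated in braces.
Answer: {4,5,8}

Derivation:
Constraint 1 (U < W) on D(U)={3,4,5,6,7,8} D(W)={4,6,7,8,9}: no change
Constraint 2 (W != Y) on D(W)={4,6,7,8,9} D(Y)={4,5,8}: no change
Constraint 3 (U < W) on D(U)={3,4,5,6,7,8} D(W)={4,6,7,8,9}: no change
Constraint 4 (W != U) on D(W)={4,6,7,8,9} D(U)={3,4,5,6,7,8}: no change
So after all 4 constraints: D(Y) = {4,5,8}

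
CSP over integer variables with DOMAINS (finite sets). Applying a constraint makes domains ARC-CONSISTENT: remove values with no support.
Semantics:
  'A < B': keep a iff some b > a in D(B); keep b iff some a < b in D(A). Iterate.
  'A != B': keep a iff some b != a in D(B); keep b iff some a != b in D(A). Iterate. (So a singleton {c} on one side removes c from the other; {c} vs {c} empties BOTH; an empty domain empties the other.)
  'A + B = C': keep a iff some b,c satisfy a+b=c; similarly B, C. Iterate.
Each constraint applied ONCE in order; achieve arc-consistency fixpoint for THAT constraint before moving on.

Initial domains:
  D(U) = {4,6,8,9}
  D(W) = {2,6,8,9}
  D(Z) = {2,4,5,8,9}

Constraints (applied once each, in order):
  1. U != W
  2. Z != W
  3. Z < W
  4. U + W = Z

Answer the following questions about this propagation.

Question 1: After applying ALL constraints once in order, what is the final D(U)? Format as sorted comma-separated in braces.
Constraint 1 (U != W) on D(U)={4,6,8,9} D(W)={2,6,8,9}: no change
Constraint 2 (Z != W) on D(Z)={2,4,5,8,9} D(W)={2,6,8,9}: no change
Constraint 3 (Z < W) on D(Z)={2,4,5,8,9} D(W)={2,6,8,9}: Z {2,4,5,8,9}->{2,4,5,8}; W {2,6,8,9}->{6,8,9}
Constraint 4 (U + W = Z) on D(U)={4,6,8,9} D(W)={6,8,9} D(Z)={2,4,5,8}: U {4,6,8,9}->{}; W {6,8,9}->{}; Z {2,4,5,8}->{}
So after all 4 constraints: D(U) = {}

Answer: {}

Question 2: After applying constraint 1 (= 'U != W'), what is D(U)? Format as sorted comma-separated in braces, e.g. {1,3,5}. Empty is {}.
Constraint 1 (U != W) on D(U)={4,6,8,9} D(W)={2,6,8,9}: no change
So after constraint 1: D(U) = {4,6,8,9}

Answer: {4,6,8,9}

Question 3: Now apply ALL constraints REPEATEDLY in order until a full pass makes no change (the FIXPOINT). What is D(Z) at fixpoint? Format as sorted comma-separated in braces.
Answer: {}

Derivation:
pass 0 (initial): D(Z)={2,4,5,8,9}
pass 1: U {4,6,8,9}->{}; W {2,6,8,9}->{}; Z {2,4,5,8,9}->{}
pass 2: no change
Fixpoint after 2 passes: D(Z) = {}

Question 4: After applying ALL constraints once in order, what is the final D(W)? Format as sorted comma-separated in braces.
Constraint 1 (U != W) on D(U)={4,6,8,9} D(W)={2,6,8,9}: no change
Constraint 2 (Z != W) on D(Z)={2,4,5,8,9} D(W)={2,6,8,9}: no change
Constraint 3 (Z < W) on D(Z)={2,4,5,8,9} D(W)={2,6,8,9}: Z {2,4,5,8,9}->{2,4,5,8}; W {2,6,8,9}->{6,8,9}
Constraint 4 (U + W = Z) on D(U)={4,6,8,9} D(W)={6,8,9} D(Z)={2,4,5,8}: U {4,6,8,9}->{}; W {6,8,9}->{}; Z {2,4,5,8}->{}
So after all 4 constraints: D(W) = {}

Answer: {}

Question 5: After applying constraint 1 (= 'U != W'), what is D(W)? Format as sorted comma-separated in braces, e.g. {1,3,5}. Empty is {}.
Answer: {2,6,8,9}

Derivation:
Constraint 1 (U != W) on D(U)={4,6,8,9} D(W)={2,6,8,9}: no change
So after constraint 1: D(W) = {2,6,8,9}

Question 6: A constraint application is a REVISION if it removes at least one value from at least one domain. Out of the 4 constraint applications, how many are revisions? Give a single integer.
Answer: 2

Derivation:
Constraint 1 (U != W) on D(U)={4,6,8,9} D(W)={2,6,8,9}: no change => not a revision
Constraint 2 (Z != W) on D(Z)={2,4,5,8,9} D(W)={2,6,8,9}: no change => not a revision
Constraint 3 (Z < W) on D(Z)={2,4,5,8,9} D(W)={2,6,8,9}: Z {2,4,5,8,9}->{2,4,5,8}; W {2,6,8,9}->{6,8,9} => REVISION
Constraint 4 (U + W = Z) on D(U)={4,6,8,9} D(W)={6,8,9} D(Z)={2,4,5,8}: U {4,6,8,9}->{}; W {6,8,9}->{}; Z {2,4,5,8}->{} => REVISION
Total revisions = 2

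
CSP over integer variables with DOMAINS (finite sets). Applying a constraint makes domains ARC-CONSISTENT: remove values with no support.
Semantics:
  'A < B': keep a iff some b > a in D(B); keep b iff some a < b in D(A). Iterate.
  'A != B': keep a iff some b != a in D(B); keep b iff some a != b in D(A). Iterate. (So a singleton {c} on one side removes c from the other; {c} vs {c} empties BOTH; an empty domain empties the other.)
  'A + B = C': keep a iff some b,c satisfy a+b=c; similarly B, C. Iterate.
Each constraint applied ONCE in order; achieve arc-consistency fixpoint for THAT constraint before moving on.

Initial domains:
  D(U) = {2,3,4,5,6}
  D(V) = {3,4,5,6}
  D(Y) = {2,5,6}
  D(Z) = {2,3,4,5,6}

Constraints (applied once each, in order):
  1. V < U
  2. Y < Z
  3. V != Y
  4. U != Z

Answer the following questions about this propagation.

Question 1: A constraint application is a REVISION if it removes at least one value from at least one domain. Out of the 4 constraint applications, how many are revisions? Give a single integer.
Answer: 2

Derivation:
Constraint 1 (V < U) on D(V)={3,4,5,6} D(U)={2,3,4,5,6}: V {3,4,5,6}->{3,4,5}; U {2,3,4,5,6}->{4,5,6} => REVISION
Constraint 2 (Y < Z) on D(Y)={2,5,6} D(Z)={2,3,4,5,6}: Y {2,5,6}->{2,5}; Z {2,3,4,5,6}->{3,4,5,6} => REVISION
Constraint 3 (V != Y) on D(V)={3,4,5} D(Y)={2,5}: no change => not a revision
Constraint 4 (U != Z) on D(U)={4,5,6} D(Z)={3,4,5,6}: no change => not a revision
Total revisions = 2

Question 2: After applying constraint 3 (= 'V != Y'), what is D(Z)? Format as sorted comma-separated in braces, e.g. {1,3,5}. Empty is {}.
Constraint 1 (V < U) on D(V)={3,4,5,6} D(U)={2,3,4,5,6}: V {3,4,5,6}->{3,4,5}; U {2,3,4,5,6}->{4,5,6}
Constraint 2 (Y < Z) on D(Y)={2,5,6} D(Z)={2,3,4,5,6}: Y {2,5,6}->{2,5}; Z {2,3,4,5,6}->{3,4,5,6}
Constraint 3 (V != Y) on D(V)={3,4,5} D(Y)={2,5}: no change
So after constraint 3: D(Z) = {3,4,5,6}

Answer: {3,4,5,6}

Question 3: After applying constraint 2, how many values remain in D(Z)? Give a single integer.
Answer: 4

Derivation:
Constraint 1 (V < U) on D(V)={3,4,5,6} D(U)={2,3,4,5,6}: V {3,4,5,6}->{3,4,5}; U {2,3,4,5,6}->{4,5,6}
Constraint 2 (Y < Z) on D(Y)={2,5,6} D(Z)={2,3,4,5,6}: Y {2,5,6}->{2,5}; Z {2,3,4,5,6}->{3,4,5,6}
So after constraint 2: D(Z)={3,4,5,6}, size = 4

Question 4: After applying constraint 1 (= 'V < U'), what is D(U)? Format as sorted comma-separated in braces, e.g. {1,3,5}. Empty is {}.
Constraint 1 (V < U) on D(V)={3,4,5,6} D(U)={2,3,4,5,6}: V {3,4,5,6}->{3,4,5}; U {2,3,4,5,6}->{4,5,6}
So after constraint 1: D(U) = {4,5,6}

Answer: {4,5,6}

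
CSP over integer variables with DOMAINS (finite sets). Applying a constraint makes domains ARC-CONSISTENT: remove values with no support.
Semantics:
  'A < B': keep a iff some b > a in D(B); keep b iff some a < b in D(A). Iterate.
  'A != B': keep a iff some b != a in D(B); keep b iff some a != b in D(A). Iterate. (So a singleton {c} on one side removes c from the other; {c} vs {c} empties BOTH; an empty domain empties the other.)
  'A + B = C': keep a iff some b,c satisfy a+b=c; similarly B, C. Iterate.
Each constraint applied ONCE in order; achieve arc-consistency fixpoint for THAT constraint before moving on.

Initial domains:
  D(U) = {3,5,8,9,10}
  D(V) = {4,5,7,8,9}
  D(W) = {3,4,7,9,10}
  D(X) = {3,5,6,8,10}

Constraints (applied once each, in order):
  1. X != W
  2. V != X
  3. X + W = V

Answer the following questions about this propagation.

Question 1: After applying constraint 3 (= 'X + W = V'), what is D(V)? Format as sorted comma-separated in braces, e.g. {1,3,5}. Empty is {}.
Constraint 1 (X != W) on D(X)={3,5,6,8,10} D(W)={3,4,7,9,10}: no change
Constraint 2 (V != X) on D(V)={4,5,7,8,9} D(X)={3,5,6,8,10}: no change
Constraint 3 (X + W = V) on D(X)={3,5,6,8,10} D(W)={3,4,7,9,10} D(V)={4,5,7,8,9}: X {3,5,6,8,10}->{3,5,6}; W {3,4,7,9,10}->{3,4}; V {4,5,7,8,9}->{7,8,9}
So after constraint 3: D(V) = {7,8,9}

Answer: {7,8,9}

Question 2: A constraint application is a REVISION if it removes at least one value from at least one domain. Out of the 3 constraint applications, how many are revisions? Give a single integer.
Answer: 1

Derivation:
Constraint 1 (X != W) on D(X)={3,5,6,8,10} D(W)={3,4,7,9,10}: no change => not a revision
Constraint 2 (V != X) on D(V)={4,5,7,8,9} D(X)={3,5,6,8,10}: no change => not a revision
Constraint 3 (X + W = V) on D(X)={3,5,6,8,10} D(W)={3,4,7,9,10} D(V)={4,5,7,8,9}: X {3,5,6,8,10}->{3,5,6}; W {3,4,7,9,10}->{3,4}; V {4,5,7,8,9}->{7,8,9} => REVISION
Total revisions = 1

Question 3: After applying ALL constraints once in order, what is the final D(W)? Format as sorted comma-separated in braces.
Constraint 1 (X != W) on D(X)={3,5,6,8,10} D(W)={3,4,7,9,10}: no change
Constraint 2 (V != X) on D(V)={4,5,7,8,9} D(X)={3,5,6,8,10}: no change
Constraint 3 (X + W = V) on D(X)={3,5,6,8,10} D(W)={3,4,7,9,10} D(V)={4,5,7,8,9}: X {3,5,6,8,10}->{3,5,6}; W {3,4,7,9,10}->{3,4}; V {4,5,7,8,9}->{7,8,9}
So after all 3 constraints: D(W) = {3,4}

Answer: {3,4}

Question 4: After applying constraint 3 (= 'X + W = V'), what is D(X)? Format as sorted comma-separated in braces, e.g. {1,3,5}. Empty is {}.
Constraint 1 (X != W) on D(X)={3,5,6,8,10} D(W)={3,4,7,9,10}: no change
Constraint 2 (V != X) on D(V)={4,5,7,8,9} D(X)={3,5,6,8,10}: no change
Constraint 3 (X + W = V) on D(X)={3,5,6,8,10} D(W)={3,4,7,9,10} D(V)={4,5,7,8,9}: X {3,5,6,8,10}->{3,5,6}; W {3,4,7,9,10}->{3,4}; V {4,5,7,8,9}->{7,8,9}
So after constraint 3: D(X) = {3,5,6}

Answer: {3,5,6}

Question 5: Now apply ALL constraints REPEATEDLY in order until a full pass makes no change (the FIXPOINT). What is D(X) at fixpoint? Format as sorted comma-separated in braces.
pass 0 (initial): D(X)={3,5,6,8,10}
pass 1: V {4,5,7,8,9}->{7,8,9}; W {3,4,7,9,10}->{3,4}; X {3,5,6,8,10}->{3,5,6}
pass 2: no change
Fixpoint after 2 passes: D(X) = {3,5,6}

Answer: {3,5,6}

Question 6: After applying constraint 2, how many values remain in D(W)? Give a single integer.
Answer: 5

Derivation:
Constraint 1 (X != W) on D(X)={3,5,6,8,10} D(W)={3,4,7,9,10}: no change
Constraint 2 (V != X) on D(V)={4,5,7,8,9} D(X)={3,5,6,8,10}: no change
So after constraint 2: D(W)={3,4,7,9,10}, size = 5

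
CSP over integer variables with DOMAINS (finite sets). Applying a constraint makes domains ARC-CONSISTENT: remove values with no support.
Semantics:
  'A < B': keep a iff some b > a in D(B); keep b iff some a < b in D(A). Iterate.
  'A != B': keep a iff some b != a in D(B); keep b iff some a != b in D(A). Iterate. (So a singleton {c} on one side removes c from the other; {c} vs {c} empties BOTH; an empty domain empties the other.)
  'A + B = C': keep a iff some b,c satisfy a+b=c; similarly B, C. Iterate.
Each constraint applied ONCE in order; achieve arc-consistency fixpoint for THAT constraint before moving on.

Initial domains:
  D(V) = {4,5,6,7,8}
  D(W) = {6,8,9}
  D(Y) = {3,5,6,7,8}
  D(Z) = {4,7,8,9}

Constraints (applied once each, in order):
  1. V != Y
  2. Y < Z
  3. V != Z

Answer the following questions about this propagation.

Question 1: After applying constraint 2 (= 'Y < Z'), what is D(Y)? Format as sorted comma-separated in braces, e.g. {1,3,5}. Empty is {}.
Constraint 1 (V != Y) on D(V)={4,5,6,7,8} D(Y)={3,5,6,7,8}: no change
Constraint 2 (Y < Z) on D(Y)={3,5,6,7,8} D(Z)={4,7,8,9}: no change
So after constraint 2: D(Y) = {3,5,6,7,8}

Answer: {3,5,6,7,8}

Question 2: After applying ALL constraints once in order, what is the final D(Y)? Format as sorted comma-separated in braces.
Answer: {3,5,6,7,8}

Derivation:
Constraint 1 (V != Y) on D(V)={4,5,6,7,8} D(Y)={3,5,6,7,8}: no change
Constraint 2 (Y < Z) on D(Y)={3,5,6,7,8} D(Z)={4,7,8,9}: no change
Constraint 3 (V != Z) on D(V)={4,5,6,7,8} D(Z)={4,7,8,9}: no change
So after all 3 constraints: D(Y) = {3,5,6,7,8}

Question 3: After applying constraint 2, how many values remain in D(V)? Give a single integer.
Constraint 1 (V != Y) on D(V)={4,5,6,7,8} D(Y)={3,5,6,7,8}: no change
Constraint 2 (Y < Z) on D(Y)={3,5,6,7,8} D(Z)={4,7,8,9}: no change
So after constraint 2: D(V)={4,5,6,7,8}, size = 5

Answer: 5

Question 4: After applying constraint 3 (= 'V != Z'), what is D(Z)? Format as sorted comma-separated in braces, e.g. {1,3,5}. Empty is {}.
Constraint 1 (V != Y) on D(V)={4,5,6,7,8} D(Y)={3,5,6,7,8}: no change
Constraint 2 (Y < Z) on D(Y)={3,5,6,7,8} D(Z)={4,7,8,9}: no change
Constraint 3 (V != Z) on D(V)={4,5,6,7,8} D(Z)={4,7,8,9}: no change
So after constraint 3: D(Z) = {4,7,8,9}

Answer: {4,7,8,9}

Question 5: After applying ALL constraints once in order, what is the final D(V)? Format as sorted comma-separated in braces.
Constraint 1 (V != Y) on D(V)={4,5,6,7,8} D(Y)={3,5,6,7,8}: no change
Constraint 2 (Y < Z) on D(Y)={3,5,6,7,8} D(Z)={4,7,8,9}: no change
Constraint 3 (V != Z) on D(V)={4,5,6,7,8} D(Z)={4,7,8,9}: no change
So after all 3 constraints: D(V) = {4,5,6,7,8}

Answer: {4,5,6,7,8}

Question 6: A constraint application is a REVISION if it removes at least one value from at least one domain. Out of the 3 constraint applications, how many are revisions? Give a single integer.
Constraint 1 (V != Y) on D(V)={4,5,6,7,8} D(Y)={3,5,6,7,8}: no change => not a revision
Constraint 2 (Y < Z) on D(Y)={3,5,6,7,8} D(Z)={4,7,8,9}: no change => not a revision
Constraint 3 (V != Z) on D(V)={4,5,6,7,8} D(Z)={4,7,8,9}: no change => not a revision
Total revisions = 0

Answer: 0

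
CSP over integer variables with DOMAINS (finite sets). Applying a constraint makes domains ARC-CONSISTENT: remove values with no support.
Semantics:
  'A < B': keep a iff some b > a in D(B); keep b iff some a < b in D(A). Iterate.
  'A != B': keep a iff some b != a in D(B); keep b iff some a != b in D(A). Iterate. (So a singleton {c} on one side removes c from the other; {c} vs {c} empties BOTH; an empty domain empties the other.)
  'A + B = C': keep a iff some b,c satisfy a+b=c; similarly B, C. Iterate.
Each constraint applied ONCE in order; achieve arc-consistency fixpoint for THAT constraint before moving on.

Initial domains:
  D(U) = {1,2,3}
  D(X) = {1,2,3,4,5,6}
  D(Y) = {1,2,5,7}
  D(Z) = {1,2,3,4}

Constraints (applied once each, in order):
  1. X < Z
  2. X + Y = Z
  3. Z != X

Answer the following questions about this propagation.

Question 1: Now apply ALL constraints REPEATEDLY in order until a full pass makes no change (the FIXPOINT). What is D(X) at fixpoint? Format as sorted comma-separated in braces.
Answer: {1,2,3}

Derivation:
pass 0 (initial): D(X)={1,2,3,4,5,6}
pass 1: X {1,2,3,4,5,6}->{1,2,3}; Y {1,2,5,7}->{1,2}; Z {1,2,3,4}->{2,3,4}
pass 2: no change
Fixpoint after 2 passes: D(X) = {1,2,3}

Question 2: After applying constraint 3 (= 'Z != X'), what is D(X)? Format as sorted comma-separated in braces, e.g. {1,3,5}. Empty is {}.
Answer: {1,2,3}

Derivation:
Constraint 1 (X < Z) on D(X)={1,2,3,4,5,6} D(Z)={1,2,3,4}: X {1,2,3,4,5,6}->{1,2,3}; Z {1,2,3,4}->{2,3,4}
Constraint 2 (X + Y = Z) on D(X)={1,2,3} D(Y)={1,2,5,7} D(Z)={2,3,4}: Y {1,2,5,7}->{1,2}
Constraint 3 (Z != X) on D(Z)={2,3,4} D(X)={1,2,3}: no change
So after constraint 3: D(X) = {1,2,3}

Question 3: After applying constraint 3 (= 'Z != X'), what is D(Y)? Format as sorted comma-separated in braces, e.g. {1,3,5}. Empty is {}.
Constraint 1 (X < Z) on D(X)={1,2,3,4,5,6} D(Z)={1,2,3,4}: X {1,2,3,4,5,6}->{1,2,3}; Z {1,2,3,4}->{2,3,4}
Constraint 2 (X + Y = Z) on D(X)={1,2,3} D(Y)={1,2,5,7} D(Z)={2,3,4}: Y {1,2,5,7}->{1,2}
Constraint 3 (Z != X) on D(Z)={2,3,4} D(X)={1,2,3}: no change
So after constraint 3: D(Y) = {1,2}

Answer: {1,2}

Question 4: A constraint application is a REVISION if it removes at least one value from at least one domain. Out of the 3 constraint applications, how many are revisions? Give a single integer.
Answer: 2

Derivation:
Constraint 1 (X < Z) on D(X)={1,2,3,4,5,6} D(Z)={1,2,3,4}: X {1,2,3,4,5,6}->{1,2,3}; Z {1,2,3,4}->{2,3,4} => REVISION
Constraint 2 (X + Y = Z) on D(X)={1,2,3} D(Y)={1,2,5,7} D(Z)={2,3,4}: Y {1,2,5,7}->{1,2} => REVISION
Constraint 3 (Z != X) on D(Z)={2,3,4} D(X)={1,2,3}: no change => not a revision
Total revisions = 2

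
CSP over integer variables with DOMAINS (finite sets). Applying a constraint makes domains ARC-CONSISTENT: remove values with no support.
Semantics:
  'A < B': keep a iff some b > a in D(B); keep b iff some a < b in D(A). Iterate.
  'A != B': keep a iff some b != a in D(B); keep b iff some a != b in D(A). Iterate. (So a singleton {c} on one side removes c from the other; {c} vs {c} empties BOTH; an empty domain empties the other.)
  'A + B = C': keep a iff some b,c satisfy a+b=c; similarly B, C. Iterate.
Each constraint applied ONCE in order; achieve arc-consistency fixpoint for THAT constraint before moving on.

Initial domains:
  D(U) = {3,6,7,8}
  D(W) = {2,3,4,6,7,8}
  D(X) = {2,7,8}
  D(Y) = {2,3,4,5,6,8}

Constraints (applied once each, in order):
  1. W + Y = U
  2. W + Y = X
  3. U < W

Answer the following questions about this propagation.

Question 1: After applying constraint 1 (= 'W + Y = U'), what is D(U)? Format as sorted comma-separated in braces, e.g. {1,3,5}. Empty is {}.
Answer: {6,7,8}

Derivation:
Constraint 1 (W + Y = U) on D(W)={2,3,4,6,7,8} D(Y)={2,3,4,5,6,8} D(U)={3,6,7,8}: W {2,3,4,6,7,8}->{2,3,4,6}; Y {2,3,4,5,6,8}->{2,3,4,5,6}; U {3,6,7,8}->{6,7,8}
So after constraint 1: D(U) = {6,7,8}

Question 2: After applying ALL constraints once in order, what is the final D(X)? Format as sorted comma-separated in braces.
Constraint 1 (W + Y = U) on D(W)={2,3,4,6,7,8} D(Y)={2,3,4,5,6,8} D(U)={3,6,7,8}: W {2,3,4,6,7,8}->{2,3,4,6}; Y {2,3,4,5,6,8}->{2,3,4,5,6}; U {3,6,7,8}->{6,7,8}
Constraint 2 (W + Y = X) on D(W)={2,3,4,6} D(Y)={2,3,4,5,6} D(X)={2,7,8}: X {2,7,8}->{7,8}
Constraint 3 (U < W) on D(U)={6,7,8} D(W)={2,3,4,6}: U {6,7,8}->{}; W {2,3,4,6}->{}
So after all 3 constraints: D(X) = {7,8}

Answer: {7,8}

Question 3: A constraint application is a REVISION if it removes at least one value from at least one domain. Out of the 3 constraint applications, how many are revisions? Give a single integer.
Constraint 1 (W + Y = U) on D(W)={2,3,4,6,7,8} D(Y)={2,3,4,5,6,8} D(U)={3,6,7,8}: W {2,3,4,6,7,8}->{2,3,4,6}; Y {2,3,4,5,6,8}->{2,3,4,5,6}; U {3,6,7,8}->{6,7,8} => REVISION
Constraint 2 (W + Y = X) on D(W)={2,3,4,6} D(Y)={2,3,4,5,6} D(X)={2,7,8}: X {2,7,8}->{7,8} => REVISION
Constraint 3 (U < W) on D(U)={6,7,8} D(W)={2,3,4,6}: U {6,7,8}->{}; W {2,3,4,6}->{} => REVISION
Total revisions = 3

Answer: 3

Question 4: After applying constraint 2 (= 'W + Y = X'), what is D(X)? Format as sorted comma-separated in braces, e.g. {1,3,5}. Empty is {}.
Answer: {7,8}

Derivation:
Constraint 1 (W + Y = U) on D(W)={2,3,4,6,7,8} D(Y)={2,3,4,5,6,8} D(U)={3,6,7,8}: W {2,3,4,6,7,8}->{2,3,4,6}; Y {2,3,4,5,6,8}->{2,3,4,5,6}; U {3,6,7,8}->{6,7,8}
Constraint 2 (W + Y = X) on D(W)={2,3,4,6} D(Y)={2,3,4,5,6} D(X)={2,7,8}: X {2,7,8}->{7,8}
So after constraint 2: D(X) = {7,8}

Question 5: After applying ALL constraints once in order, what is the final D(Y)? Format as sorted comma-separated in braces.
Answer: {2,3,4,5,6}

Derivation:
Constraint 1 (W + Y = U) on D(W)={2,3,4,6,7,8} D(Y)={2,3,4,5,6,8} D(U)={3,6,7,8}: W {2,3,4,6,7,8}->{2,3,4,6}; Y {2,3,4,5,6,8}->{2,3,4,5,6}; U {3,6,7,8}->{6,7,8}
Constraint 2 (W + Y = X) on D(W)={2,3,4,6} D(Y)={2,3,4,5,6} D(X)={2,7,8}: X {2,7,8}->{7,8}
Constraint 3 (U < W) on D(U)={6,7,8} D(W)={2,3,4,6}: U {6,7,8}->{}; W {2,3,4,6}->{}
So after all 3 constraints: D(Y) = {2,3,4,5,6}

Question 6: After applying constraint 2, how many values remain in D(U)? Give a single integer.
Constraint 1 (W + Y = U) on D(W)={2,3,4,6,7,8} D(Y)={2,3,4,5,6,8} D(U)={3,6,7,8}: W {2,3,4,6,7,8}->{2,3,4,6}; Y {2,3,4,5,6,8}->{2,3,4,5,6}; U {3,6,7,8}->{6,7,8}
Constraint 2 (W + Y = X) on D(W)={2,3,4,6} D(Y)={2,3,4,5,6} D(X)={2,7,8}: X {2,7,8}->{7,8}
So after constraint 2: D(U)={6,7,8}, size = 3

Answer: 3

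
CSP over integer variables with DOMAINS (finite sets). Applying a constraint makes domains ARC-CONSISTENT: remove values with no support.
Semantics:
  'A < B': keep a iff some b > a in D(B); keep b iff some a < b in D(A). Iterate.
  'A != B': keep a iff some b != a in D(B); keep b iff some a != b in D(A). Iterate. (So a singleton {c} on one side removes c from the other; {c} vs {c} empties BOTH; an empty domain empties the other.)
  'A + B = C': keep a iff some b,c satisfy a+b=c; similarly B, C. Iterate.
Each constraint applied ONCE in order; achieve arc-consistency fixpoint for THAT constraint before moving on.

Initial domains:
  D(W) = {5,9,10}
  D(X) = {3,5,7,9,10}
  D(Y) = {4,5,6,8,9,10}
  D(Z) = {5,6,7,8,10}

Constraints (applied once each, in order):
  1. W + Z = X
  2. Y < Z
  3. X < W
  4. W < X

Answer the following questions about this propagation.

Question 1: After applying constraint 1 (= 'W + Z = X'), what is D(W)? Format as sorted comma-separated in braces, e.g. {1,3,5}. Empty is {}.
Constraint 1 (W + Z = X) on D(W)={5,9,10} D(Z)={5,6,7,8,10} D(X)={3,5,7,9,10}: W {5,9,10}->{5}; Z {5,6,7,8,10}->{5}; X {3,5,7,9,10}->{10}
So after constraint 1: D(W) = {5}

Answer: {5}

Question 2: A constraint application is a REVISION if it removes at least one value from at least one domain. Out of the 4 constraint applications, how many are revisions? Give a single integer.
Constraint 1 (W + Z = X) on D(W)={5,9,10} D(Z)={5,6,7,8,10} D(X)={3,5,7,9,10}: W {5,9,10}->{5}; Z {5,6,7,8,10}->{5}; X {3,5,7,9,10}->{10} => REVISION
Constraint 2 (Y < Z) on D(Y)={4,5,6,8,9,10} D(Z)={5}: Y {4,5,6,8,9,10}->{4} => REVISION
Constraint 3 (X < W) on D(X)={10} D(W)={5}: X {10}->{}; W {5}->{} => REVISION
Constraint 4 (W < X) on D(W)={} D(X)={}: no change => not a revision
Total revisions = 3

Answer: 3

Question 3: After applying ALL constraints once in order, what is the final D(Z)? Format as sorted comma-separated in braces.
Answer: {5}

Derivation:
Constraint 1 (W + Z = X) on D(W)={5,9,10} D(Z)={5,6,7,8,10} D(X)={3,5,7,9,10}: W {5,9,10}->{5}; Z {5,6,7,8,10}->{5}; X {3,5,7,9,10}->{10}
Constraint 2 (Y < Z) on D(Y)={4,5,6,8,9,10} D(Z)={5}: Y {4,5,6,8,9,10}->{4}
Constraint 3 (X < W) on D(X)={10} D(W)={5}: X {10}->{}; W {5}->{}
Constraint 4 (W < X) on D(W)={} D(X)={}: no change
So after all 4 constraints: D(Z) = {5}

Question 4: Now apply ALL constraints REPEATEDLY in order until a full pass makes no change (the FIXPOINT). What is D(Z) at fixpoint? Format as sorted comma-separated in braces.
Answer: {}

Derivation:
pass 0 (initial): D(Z)={5,6,7,8,10}
pass 1: W {5,9,10}->{}; X {3,5,7,9,10}->{}; Y {4,5,6,8,9,10}->{4}; Z {5,6,7,8,10}->{5}
pass 2: Y {4}->{}; Z {5}->{}
pass 3: no change
Fixpoint after 3 passes: D(Z) = {}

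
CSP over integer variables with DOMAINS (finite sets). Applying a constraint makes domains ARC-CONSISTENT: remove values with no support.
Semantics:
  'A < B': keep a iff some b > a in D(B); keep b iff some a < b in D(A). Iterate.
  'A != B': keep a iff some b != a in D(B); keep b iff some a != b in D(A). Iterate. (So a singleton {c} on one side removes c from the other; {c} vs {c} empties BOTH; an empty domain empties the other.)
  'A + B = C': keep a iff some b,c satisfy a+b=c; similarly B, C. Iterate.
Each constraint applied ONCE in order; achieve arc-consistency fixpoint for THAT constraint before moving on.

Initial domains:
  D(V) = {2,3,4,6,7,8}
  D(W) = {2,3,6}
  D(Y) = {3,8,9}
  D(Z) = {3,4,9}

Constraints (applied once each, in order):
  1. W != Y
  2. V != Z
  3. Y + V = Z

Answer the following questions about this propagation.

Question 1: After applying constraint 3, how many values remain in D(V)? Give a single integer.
Constraint 1 (W != Y) on D(W)={2,3,6} D(Y)={3,8,9}: no change
Constraint 2 (V != Z) on D(V)={2,3,4,6,7,8} D(Z)={3,4,9}: no change
Constraint 3 (Y + V = Z) on D(Y)={3,8,9} D(V)={2,3,4,6,7,8} D(Z)={3,4,9}: Y {3,8,9}->{3}; V {2,3,4,6,7,8}->{6}; Z {3,4,9}->{9}
So after constraint 3: D(V)={6}, size = 1

Answer: 1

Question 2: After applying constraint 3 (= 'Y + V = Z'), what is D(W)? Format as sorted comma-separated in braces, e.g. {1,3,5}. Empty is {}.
Constraint 1 (W != Y) on D(W)={2,3,6} D(Y)={3,8,9}: no change
Constraint 2 (V != Z) on D(V)={2,3,4,6,7,8} D(Z)={3,4,9}: no change
Constraint 3 (Y + V = Z) on D(Y)={3,8,9} D(V)={2,3,4,6,7,8} D(Z)={3,4,9}: Y {3,8,9}->{3}; V {2,3,4,6,7,8}->{6}; Z {3,4,9}->{9}
So after constraint 3: D(W) = {2,3,6}

Answer: {2,3,6}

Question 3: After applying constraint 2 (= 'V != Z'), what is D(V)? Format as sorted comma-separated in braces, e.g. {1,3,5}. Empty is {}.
Answer: {2,3,4,6,7,8}

Derivation:
Constraint 1 (W != Y) on D(W)={2,3,6} D(Y)={3,8,9}: no change
Constraint 2 (V != Z) on D(V)={2,3,4,6,7,8} D(Z)={3,4,9}: no change
So after constraint 2: D(V) = {2,3,4,6,7,8}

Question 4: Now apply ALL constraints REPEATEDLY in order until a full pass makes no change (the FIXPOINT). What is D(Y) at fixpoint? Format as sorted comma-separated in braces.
Answer: {3}

Derivation:
pass 0 (initial): D(Y)={3,8,9}
pass 1: V {2,3,4,6,7,8}->{6}; Y {3,8,9}->{3}; Z {3,4,9}->{9}
pass 2: W {2,3,6}->{2,6}
pass 3: no change
Fixpoint after 3 passes: D(Y) = {3}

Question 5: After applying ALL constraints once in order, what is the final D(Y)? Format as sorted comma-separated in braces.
Constraint 1 (W != Y) on D(W)={2,3,6} D(Y)={3,8,9}: no change
Constraint 2 (V != Z) on D(V)={2,3,4,6,7,8} D(Z)={3,4,9}: no change
Constraint 3 (Y + V = Z) on D(Y)={3,8,9} D(V)={2,3,4,6,7,8} D(Z)={3,4,9}: Y {3,8,9}->{3}; V {2,3,4,6,7,8}->{6}; Z {3,4,9}->{9}
So after all 3 constraints: D(Y) = {3}

Answer: {3}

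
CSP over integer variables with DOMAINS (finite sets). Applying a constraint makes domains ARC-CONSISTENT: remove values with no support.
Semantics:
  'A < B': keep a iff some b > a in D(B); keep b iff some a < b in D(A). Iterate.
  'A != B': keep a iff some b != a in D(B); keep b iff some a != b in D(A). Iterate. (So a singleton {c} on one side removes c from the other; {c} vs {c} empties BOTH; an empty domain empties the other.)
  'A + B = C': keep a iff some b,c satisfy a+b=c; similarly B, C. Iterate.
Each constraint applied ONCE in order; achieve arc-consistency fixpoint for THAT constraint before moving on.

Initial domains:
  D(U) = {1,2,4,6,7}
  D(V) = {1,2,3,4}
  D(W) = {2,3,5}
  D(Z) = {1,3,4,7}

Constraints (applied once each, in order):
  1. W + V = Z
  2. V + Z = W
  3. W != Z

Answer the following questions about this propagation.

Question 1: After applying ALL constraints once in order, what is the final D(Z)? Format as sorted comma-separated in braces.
Answer: {3,4}

Derivation:
Constraint 1 (W + V = Z) on D(W)={2,3,5} D(V)={1,2,3,4} D(Z)={1,3,4,7}: V {1,2,3,4}->{1,2,4}; Z {1,3,4,7}->{3,4,7}
Constraint 2 (V + Z = W) on D(V)={1,2,4} D(Z)={3,4,7} D(W)={2,3,5}: V {1,2,4}->{1,2}; Z {3,4,7}->{3,4}; W {2,3,5}->{5}
Constraint 3 (W != Z) on D(W)={5} D(Z)={3,4}: no change
So after all 3 constraints: D(Z) = {3,4}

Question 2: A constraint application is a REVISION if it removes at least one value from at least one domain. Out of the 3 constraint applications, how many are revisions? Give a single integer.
Constraint 1 (W + V = Z) on D(W)={2,3,5} D(V)={1,2,3,4} D(Z)={1,3,4,7}: V {1,2,3,4}->{1,2,4}; Z {1,3,4,7}->{3,4,7} => REVISION
Constraint 2 (V + Z = W) on D(V)={1,2,4} D(Z)={3,4,7} D(W)={2,3,5}: V {1,2,4}->{1,2}; Z {3,4,7}->{3,4}; W {2,3,5}->{5} => REVISION
Constraint 3 (W != Z) on D(W)={5} D(Z)={3,4}: no change => not a revision
Total revisions = 2

Answer: 2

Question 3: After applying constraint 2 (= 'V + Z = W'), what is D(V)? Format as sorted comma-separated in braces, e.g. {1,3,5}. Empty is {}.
Constraint 1 (W + V = Z) on D(W)={2,3,5} D(V)={1,2,3,4} D(Z)={1,3,4,7}: V {1,2,3,4}->{1,2,4}; Z {1,3,4,7}->{3,4,7}
Constraint 2 (V + Z = W) on D(V)={1,2,4} D(Z)={3,4,7} D(W)={2,3,5}: V {1,2,4}->{1,2}; Z {3,4,7}->{3,4}; W {2,3,5}->{5}
So after constraint 2: D(V) = {1,2}

Answer: {1,2}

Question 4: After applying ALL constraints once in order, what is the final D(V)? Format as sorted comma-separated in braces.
Constraint 1 (W + V = Z) on D(W)={2,3,5} D(V)={1,2,3,4} D(Z)={1,3,4,7}: V {1,2,3,4}->{1,2,4}; Z {1,3,4,7}->{3,4,7}
Constraint 2 (V + Z = W) on D(V)={1,2,4} D(Z)={3,4,7} D(W)={2,3,5}: V {1,2,4}->{1,2}; Z {3,4,7}->{3,4}; W {2,3,5}->{5}
Constraint 3 (W != Z) on D(W)={5} D(Z)={3,4}: no change
So after all 3 constraints: D(V) = {1,2}

Answer: {1,2}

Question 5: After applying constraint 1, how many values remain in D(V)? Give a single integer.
Answer: 3

Derivation:
Constraint 1 (W + V = Z) on D(W)={2,3,5} D(V)={1,2,3,4} D(Z)={1,3,4,7}: V {1,2,3,4}->{1,2,4}; Z {1,3,4,7}->{3,4,7}
So after constraint 1: D(V)={1,2,4}, size = 3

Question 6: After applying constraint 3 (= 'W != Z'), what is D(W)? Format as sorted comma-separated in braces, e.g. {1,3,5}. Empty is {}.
Constraint 1 (W + V = Z) on D(W)={2,3,5} D(V)={1,2,3,4} D(Z)={1,3,4,7}: V {1,2,3,4}->{1,2,4}; Z {1,3,4,7}->{3,4,7}
Constraint 2 (V + Z = W) on D(V)={1,2,4} D(Z)={3,4,7} D(W)={2,3,5}: V {1,2,4}->{1,2}; Z {3,4,7}->{3,4}; W {2,3,5}->{5}
Constraint 3 (W != Z) on D(W)={5} D(Z)={3,4}: no change
So after constraint 3: D(W) = {5}

Answer: {5}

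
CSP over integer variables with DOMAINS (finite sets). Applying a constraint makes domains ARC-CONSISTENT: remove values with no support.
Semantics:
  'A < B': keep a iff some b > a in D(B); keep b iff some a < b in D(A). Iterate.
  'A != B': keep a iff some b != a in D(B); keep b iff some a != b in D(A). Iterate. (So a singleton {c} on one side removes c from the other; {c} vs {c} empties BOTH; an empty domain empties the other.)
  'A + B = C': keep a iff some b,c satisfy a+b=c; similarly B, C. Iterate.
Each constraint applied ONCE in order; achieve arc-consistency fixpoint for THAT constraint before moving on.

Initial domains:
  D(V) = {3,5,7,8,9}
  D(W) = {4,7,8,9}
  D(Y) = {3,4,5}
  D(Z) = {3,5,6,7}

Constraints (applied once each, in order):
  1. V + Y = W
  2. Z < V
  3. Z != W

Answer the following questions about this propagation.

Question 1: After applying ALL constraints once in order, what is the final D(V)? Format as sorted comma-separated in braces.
Constraint 1 (V + Y = W) on D(V)={3,5,7,8,9} D(Y)={3,4,5} D(W)={4,7,8,9}: V {3,5,7,8,9}->{3,5}; W {4,7,8,9}->{7,8,9}
Constraint 2 (Z < V) on D(Z)={3,5,6,7} D(V)={3,5}: Z {3,5,6,7}->{3}; V {3,5}->{5}
Constraint 3 (Z != W) on D(Z)={3} D(W)={7,8,9}: no change
So after all 3 constraints: D(V) = {5}

Answer: {5}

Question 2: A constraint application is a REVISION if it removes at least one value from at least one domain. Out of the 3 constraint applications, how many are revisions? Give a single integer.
Answer: 2

Derivation:
Constraint 1 (V + Y = W) on D(V)={3,5,7,8,9} D(Y)={3,4,5} D(W)={4,7,8,9}: V {3,5,7,8,9}->{3,5}; W {4,7,8,9}->{7,8,9} => REVISION
Constraint 2 (Z < V) on D(Z)={3,5,6,7} D(V)={3,5}: Z {3,5,6,7}->{3}; V {3,5}->{5} => REVISION
Constraint 3 (Z != W) on D(Z)={3} D(W)={7,8,9}: no change => not a revision
Total revisions = 2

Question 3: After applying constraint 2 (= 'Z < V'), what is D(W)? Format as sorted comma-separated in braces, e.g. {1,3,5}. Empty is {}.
Answer: {7,8,9}

Derivation:
Constraint 1 (V + Y = W) on D(V)={3,5,7,8,9} D(Y)={3,4,5} D(W)={4,7,8,9}: V {3,5,7,8,9}->{3,5}; W {4,7,8,9}->{7,8,9}
Constraint 2 (Z < V) on D(Z)={3,5,6,7} D(V)={3,5}: Z {3,5,6,7}->{3}; V {3,5}->{5}
So after constraint 2: D(W) = {7,8,9}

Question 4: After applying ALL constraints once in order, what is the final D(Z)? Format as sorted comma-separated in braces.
Answer: {3}

Derivation:
Constraint 1 (V + Y = W) on D(V)={3,5,7,8,9} D(Y)={3,4,5} D(W)={4,7,8,9}: V {3,5,7,8,9}->{3,5}; W {4,7,8,9}->{7,8,9}
Constraint 2 (Z < V) on D(Z)={3,5,6,7} D(V)={3,5}: Z {3,5,6,7}->{3}; V {3,5}->{5}
Constraint 3 (Z != W) on D(Z)={3} D(W)={7,8,9}: no change
So after all 3 constraints: D(Z) = {3}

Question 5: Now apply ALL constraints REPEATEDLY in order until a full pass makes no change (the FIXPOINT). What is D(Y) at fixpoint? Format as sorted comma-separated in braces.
Answer: {3,4}

Derivation:
pass 0 (initial): D(Y)={3,4,5}
pass 1: V {3,5,7,8,9}->{5}; W {4,7,8,9}->{7,8,9}; Z {3,5,6,7}->{3}
pass 2: W {7,8,9}->{8,9}; Y {3,4,5}->{3,4}
pass 3: no change
Fixpoint after 3 passes: D(Y) = {3,4}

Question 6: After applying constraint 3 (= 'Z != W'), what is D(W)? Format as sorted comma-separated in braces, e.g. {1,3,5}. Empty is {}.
Constraint 1 (V + Y = W) on D(V)={3,5,7,8,9} D(Y)={3,4,5} D(W)={4,7,8,9}: V {3,5,7,8,9}->{3,5}; W {4,7,8,9}->{7,8,9}
Constraint 2 (Z < V) on D(Z)={3,5,6,7} D(V)={3,5}: Z {3,5,6,7}->{3}; V {3,5}->{5}
Constraint 3 (Z != W) on D(Z)={3} D(W)={7,8,9}: no change
So after constraint 3: D(W) = {7,8,9}

Answer: {7,8,9}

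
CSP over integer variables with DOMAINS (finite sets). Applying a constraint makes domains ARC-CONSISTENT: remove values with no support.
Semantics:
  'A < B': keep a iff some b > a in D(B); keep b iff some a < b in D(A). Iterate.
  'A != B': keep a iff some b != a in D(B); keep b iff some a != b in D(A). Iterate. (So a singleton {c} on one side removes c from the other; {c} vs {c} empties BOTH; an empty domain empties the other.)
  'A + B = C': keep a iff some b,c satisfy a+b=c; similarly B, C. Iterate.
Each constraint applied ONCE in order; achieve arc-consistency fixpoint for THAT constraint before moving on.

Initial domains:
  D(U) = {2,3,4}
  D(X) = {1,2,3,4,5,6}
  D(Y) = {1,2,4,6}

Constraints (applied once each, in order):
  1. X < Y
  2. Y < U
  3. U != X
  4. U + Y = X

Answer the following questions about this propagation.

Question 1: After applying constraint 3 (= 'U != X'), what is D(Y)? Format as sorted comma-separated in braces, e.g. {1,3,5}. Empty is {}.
Constraint 1 (X < Y) on D(X)={1,2,3,4,5,6} D(Y)={1,2,4,6}: X {1,2,3,4,5,6}->{1,2,3,4,5}; Y {1,2,4,6}->{2,4,6}
Constraint 2 (Y < U) on D(Y)={2,4,6} D(U)={2,3,4}: Y {2,4,6}->{2}; U {2,3,4}->{3,4}
Constraint 3 (U != X) on D(U)={3,4} D(X)={1,2,3,4,5}: no change
So after constraint 3: D(Y) = {2}

Answer: {2}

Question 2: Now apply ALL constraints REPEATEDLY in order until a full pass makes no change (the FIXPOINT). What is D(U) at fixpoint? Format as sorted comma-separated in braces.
pass 0 (initial): D(U)={2,3,4}
pass 1: U {2,3,4}->{3}; X {1,2,3,4,5,6}->{5}; Y {1,2,4,6}->{2}
pass 2: U {3}->{}; X {5}->{}; Y {2}->{}
pass 3: no change
Fixpoint after 3 passes: D(U) = {}

Answer: {}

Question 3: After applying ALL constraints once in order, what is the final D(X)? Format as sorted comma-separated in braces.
Answer: {5}

Derivation:
Constraint 1 (X < Y) on D(X)={1,2,3,4,5,6} D(Y)={1,2,4,6}: X {1,2,3,4,5,6}->{1,2,3,4,5}; Y {1,2,4,6}->{2,4,6}
Constraint 2 (Y < U) on D(Y)={2,4,6} D(U)={2,3,4}: Y {2,4,6}->{2}; U {2,3,4}->{3,4}
Constraint 3 (U != X) on D(U)={3,4} D(X)={1,2,3,4,5}: no change
Constraint 4 (U + Y = X) on D(U)={3,4} D(Y)={2} D(X)={1,2,3,4,5}: U {3,4}->{3}; X {1,2,3,4,5}->{5}
So after all 4 constraints: D(X) = {5}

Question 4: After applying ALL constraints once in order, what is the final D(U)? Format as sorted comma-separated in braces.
Answer: {3}

Derivation:
Constraint 1 (X < Y) on D(X)={1,2,3,4,5,6} D(Y)={1,2,4,6}: X {1,2,3,4,5,6}->{1,2,3,4,5}; Y {1,2,4,6}->{2,4,6}
Constraint 2 (Y < U) on D(Y)={2,4,6} D(U)={2,3,4}: Y {2,4,6}->{2}; U {2,3,4}->{3,4}
Constraint 3 (U != X) on D(U)={3,4} D(X)={1,2,3,4,5}: no change
Constraint 4 (U + Y = X) on D(U)={3,4} D(Y)={2} D(X)={1,2,3,4,5}: U {3,4}->{3}; X {1,2,3,4,5}->{5}
So after all 4 constraints: D(U) = {3}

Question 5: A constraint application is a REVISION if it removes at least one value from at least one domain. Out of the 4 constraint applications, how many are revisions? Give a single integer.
Answer: 3

Derivation:
Constraint 1 (X < Y) on D(X)={1,2,3,4,5,6} D(Y)={1,2,4,6}: X {1,2,3,4,5,6}->{1,2,3,4,5}; Y {1,2,4,6}->{2,4,6} => REVISION
Constraint 2 (Y < U) on D(Y)={2,4,6} D(U)={2,3,4}: Y {2,4,6}->{2}; U {2,3,4}->{3,4} => REVISION
Constraint 3 (U != X) on D(U)={3,4} D(X)={1,2,3,4,5}: no change => not a revision
Constraint 4 (U + Y = X) on D(U)={3,4} D(Y)={2} D(X)={1,2,3,4,5}: U {3,4}->{3}; X {1,2,3,4,5}->{5} => REVISION
Total revisions = 3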